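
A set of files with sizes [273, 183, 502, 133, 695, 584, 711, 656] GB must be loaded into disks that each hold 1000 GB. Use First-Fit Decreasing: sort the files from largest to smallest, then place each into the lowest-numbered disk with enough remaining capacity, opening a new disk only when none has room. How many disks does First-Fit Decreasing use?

5

Sorted descending: 711, 695, 656, 584, 502, 273, 183, 133.
711 GB → disk 1 (remaining 289 GB)
695 GB → disk 2 (remaining 305 GB)
656 GB → disk 3 (remaining 344 GB)
584 GB → disk 4 (remaining 416 GB)
502 GB → disk 5 (remaining 498 GB)
273 GB → disk 1 (remaining 16 GB)
183 GB → disk 2 (remaining 122 GB)
133 GB → disk 3 (remaining 211 GB)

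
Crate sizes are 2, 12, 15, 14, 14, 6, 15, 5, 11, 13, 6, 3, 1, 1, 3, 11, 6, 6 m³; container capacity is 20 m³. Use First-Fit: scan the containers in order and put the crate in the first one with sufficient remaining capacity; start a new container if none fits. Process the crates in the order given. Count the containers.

container 1: place 2 m³, 18 m³ left
container 1: place 12 m³, 6 m³ left
container 2: place 15 m³, 5 m³ left
container 3: place 14 m³, 6 m³ left
container 4: place 14 m³, 6 m³ left
container 1: place 6 m³, 0 m³ left
container 5: place 15 m³, 5 m³ left
container 2: place 5 m³, 0 m³ left
container 6: place 11 m³, 9 m³ left
container 7: place 13 m³, 7 m³ left
container 3: place 6 m³, 0 m³ left
container 4: place 3 m³, 3 m³ left
container 4: place 1 m³, 2 m³ left
container 4: place 1 m³, 1 m³ left
container 5: place 3 m³, 2 m³ left
container 8: place 11 m³, 9 m³ left
container 6: place 6 m³, 3 m³ left
container 7: place 6 m³, 1 m³ left
Final containers: [2,12,6] [15,5] [14,6] [14,3,1,1] [15,3] [11,6] [13,6] [11].

8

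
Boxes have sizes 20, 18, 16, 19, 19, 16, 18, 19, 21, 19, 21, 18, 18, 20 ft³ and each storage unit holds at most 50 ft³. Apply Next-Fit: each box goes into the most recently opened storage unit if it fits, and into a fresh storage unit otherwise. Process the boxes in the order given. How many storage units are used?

20 ft³ → storage unit 1 (remaining 30 ft³)
18 ft³ → storage unit 1 (remaining 12 ft³)
16 ft³ → storage unit 2 (remaining 34 ft³)
19 ft³ → storage unit 2 (remaining 15 ft³)
19 ft³ → storage unit 3 (remaining 31 ft³)
16 ft³ → storage unit 3 (remaining 15 ft³)
18 ft³ → storage unit 4 (remaining 32 ft³)
19 ft³ → storage unit 4 (remaining 13 ft³)
21 ft³ → storage unit 5 (remaining 29 ft³)
19 ft³ → storage unit 5 (remaining 10 ft³)
21 ft³ → storage unit 6 (remaining 29 ft³)
18 ft³ → storage unit 6 (remaining 11 ft³)
18 ft³ → storage unit 7 (remaining 32 ft³)
20 ft³ → storage unit 7 (remaining 12 ft³)
Final storage units: [20,18] [16,19] [19,16] [18,19] [21,19] [21,18] [18,20].

7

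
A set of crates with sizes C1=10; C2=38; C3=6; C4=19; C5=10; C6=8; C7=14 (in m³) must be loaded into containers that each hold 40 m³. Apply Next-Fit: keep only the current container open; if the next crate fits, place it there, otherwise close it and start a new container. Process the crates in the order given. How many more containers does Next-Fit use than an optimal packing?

1

Next-Fit: [10] [38] [6,19,10] [8,14] → 4 containers.
Total size 105 m³; any packing needs at least ⌈105/40⌉ = 3 containers.
An optimal packing achieves that bound: [38] [19,14,6] [10,10,8] → 3 containers.
Excess: 4 − 3 = 1.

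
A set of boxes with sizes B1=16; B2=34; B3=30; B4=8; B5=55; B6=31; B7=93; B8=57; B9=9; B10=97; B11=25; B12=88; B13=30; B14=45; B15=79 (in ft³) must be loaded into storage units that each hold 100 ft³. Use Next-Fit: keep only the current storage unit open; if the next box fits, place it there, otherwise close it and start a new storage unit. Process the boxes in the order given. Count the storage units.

9 storage units

Put B1 (16 ft³) in storage unit 1; 84 ft³ remain.
Put B2 (34 ft³) in storage unit 1; 50 ft³ remain.
Put B3 (30 ft³) in storage unit 1; 20 ft³ remain.
Put B4 (8 ft³) in storage unit 1; 12 ft³ remain.
Put B5 (55 ft³) in storage unit 2; 45 ft³ remain.
Put B6 (31 ft³) in storage unit 2; 14 ft³ remain.
Put B7 (93 ft³) in storage unit 3; 7 ft³ remain.
Put B8 (57 ft³) in storage unit 4; 43 ft³ remain.
Put B9 (9 ft³) in storage unit 4; 34 ft³ remain.
Put B10 (97 ft³) in storage unit 5; 3 ft³ remain.
Put B11 (25 ft³) in storage unit 6; 75 ft³ remain.
Put B12 (88 ft³) in storage unit 7; 12 ft³ remain.
Put B13 (30 ft³) in storage unit 8; 70 ft³ remain.
Put B14 (45 ft³) in storage unit 8; 25 ft³ remain.
Put B15 (79 ft³) in storage unit 9; 21 ft³ remain.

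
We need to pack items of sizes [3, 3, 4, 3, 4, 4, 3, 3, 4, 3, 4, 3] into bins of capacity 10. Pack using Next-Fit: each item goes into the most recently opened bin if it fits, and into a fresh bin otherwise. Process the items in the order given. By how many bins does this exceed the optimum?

Next-Fit: [3,3,4] [3,4] [4,3,3] [4,3] [4,3] → 5 bins.
Total size 41; any packing needs at least ⌈41/10⌉ = 5 bins.
So 5 is already optimal.

0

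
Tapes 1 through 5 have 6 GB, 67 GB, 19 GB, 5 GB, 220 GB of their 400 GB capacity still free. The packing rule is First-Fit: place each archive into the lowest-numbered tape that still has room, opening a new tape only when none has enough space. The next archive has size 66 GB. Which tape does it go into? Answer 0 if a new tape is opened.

Tapes with room: tape 2 (67 GB), tape 5 (220 GB).
The first with room is tape 2.

2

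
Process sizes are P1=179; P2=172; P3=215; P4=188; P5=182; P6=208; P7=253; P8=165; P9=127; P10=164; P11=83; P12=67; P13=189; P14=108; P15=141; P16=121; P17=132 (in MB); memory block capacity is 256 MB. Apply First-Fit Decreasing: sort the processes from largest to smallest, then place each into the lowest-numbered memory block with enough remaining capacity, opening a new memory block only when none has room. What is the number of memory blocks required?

13

Sorted descending: 253, 215, 208, 189, 188, 182, 179, 172, 165, 164, 141, 132, 127, 121, 108, 83, 67.
Put 253 MB in memory block 1; 3 MB remain.
Put 215 MB in memory block 2; 41 MB remain.
Put 208 MB in memory block 3; 48 MB remain.
Put 189 MB in memory block 4; 67 MB remain.
Put 188 MB in memory block 5; 68 MB remain.
Put 182 MB in memory block 6; 74 MB remain.
Put 179 MB in memory block 7; 77 MB remain.
Put 172 MB in memory block 8; 84 MB remain.
Put 165 MB in memory block 9; 91 MB remain.
Put 164 MB in memory block 10; 92 MB remain.
Put 141 MB in memory block 11; 115 MB remain.
Put 132 MB in memory block 12; 124 MB remain.
Put 127 MB in memory block 13; 129 MB remain.
Put 121 MB in memory block 12; 3 MB remain.
Put 108 MB in memory block 11; 7 MB remain.
Put 83 MB in memory block 8; 1 MB remain.
Put 67 MB in memory block 4; 0 MB remain.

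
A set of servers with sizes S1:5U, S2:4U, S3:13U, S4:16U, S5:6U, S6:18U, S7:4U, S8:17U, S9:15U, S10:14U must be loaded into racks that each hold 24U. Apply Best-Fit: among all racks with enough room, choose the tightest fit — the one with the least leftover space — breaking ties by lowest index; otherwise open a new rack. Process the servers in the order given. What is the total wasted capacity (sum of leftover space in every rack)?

rack 1: place S1 (5U), 19U left
rack 1: place S2 (4U), 15U left
rack 1: place S3 (13U), 2U left
rack 2: place S4 (16U), 8U left
rack 2: place S5 (6U), 2U left
rack 3: place S6 (18U), 6U left
rack 3: place S7 (4U), 2U left
rack 4: place S8 (17U), 7U left
rack 5: place S9 (15U), 9U left
rack 6: place S10 (14U), 10U left
6 racks × 24U = 144U; used 112U; unused 32U.

32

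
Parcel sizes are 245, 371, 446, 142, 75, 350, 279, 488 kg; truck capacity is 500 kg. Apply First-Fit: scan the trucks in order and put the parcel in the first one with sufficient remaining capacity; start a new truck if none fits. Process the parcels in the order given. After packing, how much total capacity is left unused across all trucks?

604

truck 1: place 245 kg, 255 kg left
truck 2: place 371 kg, 129 kg left
truck 3: place 446 kg, 54 kg left
truck 1: place 142 kg, 113 kg left
truck 1: place 75 kg, 38 kg left
truck 4: place 350 kg, 150 kg left
truck 5: place 279 kg, 221 kg left
truck 6: place 488 kg, 12 kg left
6 trucks × 500 kg = 3000 kg; used 2396 kg; unused 604 kg.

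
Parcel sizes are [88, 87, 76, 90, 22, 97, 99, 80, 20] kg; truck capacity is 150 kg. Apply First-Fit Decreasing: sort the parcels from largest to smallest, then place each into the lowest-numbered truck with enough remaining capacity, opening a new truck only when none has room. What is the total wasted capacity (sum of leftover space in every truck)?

391

Sorted descending: 99, 97, 90, 88, 87, 80, 76, 22, 20.
99 kg → truck 1 (remaining 51 kg)
97 kg → truck 2 (remaining 53 kg)
90 kg → truck 3 (remaining 60 kg)
88 kg → truck 4 (remaining 62 kg)
87 kg → truck 5 (remaining 63 kg)
80 kg → truck 6 (remaining 70 kg)
76 kg → truck 7 (remaining 74 kg)
22 kg → truck 1 (remaining 29 kg)
20 kg → truck 1 (remaining 9 kg)
7 trucks × 150 kg = 1050 kg; used 659 kg; unused 391 kg.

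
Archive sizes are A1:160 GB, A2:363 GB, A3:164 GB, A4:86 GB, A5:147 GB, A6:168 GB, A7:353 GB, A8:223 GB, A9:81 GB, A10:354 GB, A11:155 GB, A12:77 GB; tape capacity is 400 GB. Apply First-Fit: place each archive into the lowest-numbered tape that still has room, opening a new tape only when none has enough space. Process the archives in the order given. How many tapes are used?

7

Put A1 (160 GB) in tape 1; 240 GB remain.
Put A2 (363 GB) in tape 2; 37 GB remain.
Put A3 (164 GB) in tape 1; 76 GB remain.
Put A4 (86 GB) in tape 3; 314 GB remain.
Put A5 (147 GB) in tape 3; 167 GB remain.
Put A6 (168 GB) in tape 4; 232 GB remain.
Put A7 (353 GB) in tape 5; 47 GB remain.
Put A8 (223 GB) in tape 4; 9 GB remain.
Put A9 (81 GB) in tape 3; 86 GB remain.
Put A10 (354 GB) in tape 6; 46 GB remain.
Put A11 (155 GB) in tape 7; 245 GB remain.
Put A12 (77 GB) in tape 3; 9 GB remain.
Final tapes: [160,164] [363] [86,147,81,77] [168,223] [353] [354] [155].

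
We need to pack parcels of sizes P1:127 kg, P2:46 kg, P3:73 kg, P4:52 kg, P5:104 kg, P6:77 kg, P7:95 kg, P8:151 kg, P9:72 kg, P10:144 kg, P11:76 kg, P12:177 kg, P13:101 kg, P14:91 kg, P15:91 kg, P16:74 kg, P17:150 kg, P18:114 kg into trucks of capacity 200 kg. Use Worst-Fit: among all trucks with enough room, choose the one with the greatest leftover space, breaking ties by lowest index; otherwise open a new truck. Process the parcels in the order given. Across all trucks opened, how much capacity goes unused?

385

truck 1: place P1 (127 kg), 73 kg left
truck 1: place P2 (46 kg), 27 kg left
truck 2: place P3 (73 kg), 127 kg left
truck 2: place P4 (52 kg), 75 kg left
truck 3: place P5 (104 kg), 96 kg left
truck 3: place P6 (77 kg), 19 kg left
truck 4: place P7 (95 kg), 105 kg left
truck 5: place P8 (151 kg), 49 kg left
truck 4: place P9 (72 kg), 33 kg left
truck 6: place P10 (144 kg), 56 kg left
truck 7: place P11 (76 kg), 124 kg left
truck 8: place P12 (177 kg), 23 kg left
truck 7: place P13 (101 kg), 23 kg left
truck 9: place P14 (91 kg), 109 kg left
truck 9: place P15 (91 kg), 18 kg left
truck 2: place P16 (74 kg), 1 kg left
truck 10: place P17 (150 kg), 50 kg left
truck 11: place P18 (114 kg), 86 kg left
11 trucks × 200 kg = 2200 kg; used 1815 kg; unused 385 kg.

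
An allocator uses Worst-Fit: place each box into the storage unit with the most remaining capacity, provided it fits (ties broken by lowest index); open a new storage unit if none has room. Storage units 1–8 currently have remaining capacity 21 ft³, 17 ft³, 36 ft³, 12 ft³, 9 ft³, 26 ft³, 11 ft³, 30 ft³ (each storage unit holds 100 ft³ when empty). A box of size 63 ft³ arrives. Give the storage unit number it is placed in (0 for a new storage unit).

0

No storage unit has ≥ 63 ft³ free, so a new storage unit is opened.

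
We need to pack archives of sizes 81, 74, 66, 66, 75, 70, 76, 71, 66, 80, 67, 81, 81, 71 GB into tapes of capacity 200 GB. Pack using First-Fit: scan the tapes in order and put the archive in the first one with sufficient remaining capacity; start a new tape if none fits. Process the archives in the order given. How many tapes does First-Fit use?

7

tape 1: place 81 GB, 119 GB left
tape 1: place 74 GB, 45 GB left
tape 2: place 66 GB, 134 GB left
tape 2: place 66 GB, 68 GB left
tape 3: place 75 GB, 125 GB left
tape 3: place 70 GB, 55 GB left
tape 4: place 76 GB, 124 GB left
tape 4: place 71 GB, 53 GB left
tape 2: place 66 GB, 2 GB left
tape 5: place 80 GB, 120 GB left
tape 5: place 67 GB, 53 GB left
tape 6: place 81 GB, 119 GB left
tape 6: place 81 GB, 38 GB left
tape 7: place 71 GB, 129 GB left
Final tapes: [81,74] [66,66,66] [75,70] [76,71] [80,67] [81,81] [71].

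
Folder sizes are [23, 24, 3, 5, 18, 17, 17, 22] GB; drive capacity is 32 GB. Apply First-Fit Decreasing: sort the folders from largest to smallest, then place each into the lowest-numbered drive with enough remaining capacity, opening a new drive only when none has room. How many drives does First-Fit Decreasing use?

Sorted descending: 24, 23, 22, 18, 17, 17, 5, 3.
24 GB → drive 1 (remaining 8 GB)
23 GB → drive 2 (remaining 9 GB)
22 GB → drive 3 (remaining 10 GB)
18 GB → drive 4 (remaining 14 GB)
17 GB → drive 5 (remaining 15 GB)
17 GB → drive 6 (remaining 15 GB)
5 GB → drive 1 (remaining 3 GB)
3 GB → drive 1 (remaining 0 GB)

6 drives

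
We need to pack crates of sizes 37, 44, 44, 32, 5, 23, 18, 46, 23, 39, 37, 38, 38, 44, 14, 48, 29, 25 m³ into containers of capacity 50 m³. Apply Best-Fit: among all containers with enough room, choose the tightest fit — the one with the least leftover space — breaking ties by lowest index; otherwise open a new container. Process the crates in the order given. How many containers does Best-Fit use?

37 m³ → container 1 (remaining 13 m³)
44 m³ → container 2 (remaining 6 m³)
44 m³ → container 3 (remaining 6 m³)
32 m³ → container 4 (remaining 18 m³)
5 m³ → container 2 (remaining 1 m³)
23 m³ → container 5 (remaining 27 m³)
18 m³ → container 4 (remaining 0 m³)
46 m³ → container 6 (remaining 4 m³)
23 m³ → container 5 (remaining 4 m³)
39 m³ → container 7 (remaining 11 m³)
37 m³ → container 8 (remaining 13 m³)
38 m³ → container 9 (remaining 12 m³)
38 m³ → container 10 (remaining 12 m³)
44 m³ → container 11 (remaining 6 m³)
14 m³ → container 12 (remaining 36 m³)
48 m³ → container 13 (remaining 2 m³)
29 m³ → container 12 (remaining 7 m³)
25 m³ → container 14 (remaining 25 m³)
Final containers: [37] [44,5] [44] [32,18] [23,23] [46] [39] [37] [38] [38] [44] [14,29] [48] [25].

14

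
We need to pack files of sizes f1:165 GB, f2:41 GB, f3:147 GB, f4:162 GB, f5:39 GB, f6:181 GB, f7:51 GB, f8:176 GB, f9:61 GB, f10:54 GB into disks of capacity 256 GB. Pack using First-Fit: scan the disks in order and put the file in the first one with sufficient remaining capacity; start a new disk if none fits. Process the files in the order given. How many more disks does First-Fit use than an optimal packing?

First-Fit: [165,41,39] [147,51,54] [162,61] [181] [176] → 5 disks.
Total size 1077 GB; any packing needs at least ⌈1077/256⌉ = 5 disks.
So 5 is already optimal.

0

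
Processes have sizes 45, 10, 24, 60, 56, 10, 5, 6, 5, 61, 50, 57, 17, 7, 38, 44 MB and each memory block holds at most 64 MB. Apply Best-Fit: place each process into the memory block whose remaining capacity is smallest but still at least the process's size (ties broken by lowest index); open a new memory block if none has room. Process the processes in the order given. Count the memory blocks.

memory block 1: place 45 MB, 19 MB left
memory block 1: place 10 MB, 9 MB left
memory block 2: place 24 MB, 40 MB left
memory block 3: place 60 MB, 4 MB left
memory block 4: place 56 MB, 8 MB left
memory block 2: place 10 MB, 30 MB left
memory block 4: place 5 MB, 3 MB left
memory block 1: place 6 MB, 3 MB left
memory block 2: place 5 MB, 25 MB left
memory block 5: place 61 MB, 3 MB left
memory block 6: place 50 MB, 14 MB left
memory block 7: place 57 MB, 7 MB left
memory block 2: place 17 MB, 8 MB left
memory block 7: place 7 MB, 0 MB left
memory block 8: place 38 MB, 26 MB left
memory block 9: place 44 MB, 20 MB left
Final memory blocks: [45,10,6] [24,10,5,17] [60] [56,5] [61] [50] [57,7] [38] [44].

9 memory blocks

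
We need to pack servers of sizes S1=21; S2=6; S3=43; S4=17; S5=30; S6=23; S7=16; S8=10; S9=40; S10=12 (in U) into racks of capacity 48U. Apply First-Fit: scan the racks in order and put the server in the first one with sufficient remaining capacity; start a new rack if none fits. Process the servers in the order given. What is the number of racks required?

rack 1: place S1 (21U), 27U left
rack 1: place S2 (6U), 21U left
rack 2: place S3 (43U), 5U left
rack 1: place S4 (17U), 4U left
rack 3: place S5 (30U), 18U left
rack 4: place S6 (23U), 25U left
rack 3: place S7 (16U), 2U left
rack 4: place S8 (10U), 15U left
rack 5: place S9 (40U), 8U left
rack 4: place S10 (12U), 3U left
Final racks: [21,6,17] [43] [30,16] [23,10,12] [40].

5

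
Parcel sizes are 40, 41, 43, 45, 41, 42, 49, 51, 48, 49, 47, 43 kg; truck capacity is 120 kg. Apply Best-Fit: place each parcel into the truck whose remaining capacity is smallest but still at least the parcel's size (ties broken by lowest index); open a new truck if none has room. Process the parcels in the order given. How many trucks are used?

Put 40 kg in truck 1; 80 kg remain.
Put 41 kg in truck 1; 39 kg remain.
Put 43 kg in truck 2; 77 kg remain.
Put 45 kg in truck 2; 32 kg remain.
Put 41 kg in truck 3; 79 kg remain.
Put 42 kg in truck 3; 37 kg remain.
Put 49 kg in truck 4; 71 kg remain.
Put 51 kg in truck 4; 20 kg remain.
Put 48 kg in truck 5; 72 kg remain.
Put 49 kg in truck 5; 23 kg remain.
Put 47 kg in truck 6; 73 kg remain.
Put 43 kg in truck 6; 30 kg remain.
Final trucks: [40,41] [43,45] [41,42] [49,51] [48,49] [47,43].

6 trucks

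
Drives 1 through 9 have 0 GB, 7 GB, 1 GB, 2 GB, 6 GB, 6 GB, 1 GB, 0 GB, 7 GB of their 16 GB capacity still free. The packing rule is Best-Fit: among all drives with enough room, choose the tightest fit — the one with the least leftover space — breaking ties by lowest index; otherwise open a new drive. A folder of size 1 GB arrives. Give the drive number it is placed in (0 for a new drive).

3

Drives with room: drive 2 (7 GB), drive 3 (1 GB), drive 4 (2 GB), drive 5 (6 GB), drive 6 (6 GB), drive 7 (1 GB), drive 9 (7 GB).
Tightest fit is drive 3 with 1 GB free.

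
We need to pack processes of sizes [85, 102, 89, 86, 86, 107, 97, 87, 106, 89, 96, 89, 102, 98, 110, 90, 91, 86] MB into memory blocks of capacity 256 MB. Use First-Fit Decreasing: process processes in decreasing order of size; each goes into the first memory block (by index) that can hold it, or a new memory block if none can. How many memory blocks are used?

9 memory blocks

Sorted descending: 110, 107, 106, 102, 102, 98, 97, 96, 91, 90, 89, 89, 89, 87, 86, 86, 86, 85.
memory block 1: place 110 MB, 146 MB left
memory block 1: place 107 MB, 39 MB left
memory block 2: place 106 MB, 150 MB left
memory block 2: place 102 MB, 48 MB left
memory block 3: place 102 MB, 154 MB left
memory block 3: place 98 MB, 56 MB left
memory block 4: place 97 MB, 159 MB left
memory block 4: place 96 MB, 63 MB left
memory block 5: place 91 MB, 165 MB left
memory block 5: place 90 MB, 75 MB left
memory block 6: place 89 MB, 167 MB left
memory block 6: place 89 MB, 78 MB left
memory block 7: place 89 MB, 167 MB left
memory block 7: place 87 MB, 80 MB left
memory block 8: place 86 MB, 170 MB left
memory block 8: place 86 MB, 84 MB left
memory block 9: place 86 MB, 170 MB left
memory block 9: place 85 MB, 85 MB left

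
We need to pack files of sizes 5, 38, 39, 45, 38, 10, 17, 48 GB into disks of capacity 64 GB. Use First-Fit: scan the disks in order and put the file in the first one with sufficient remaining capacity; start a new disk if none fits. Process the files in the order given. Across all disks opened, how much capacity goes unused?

80

disk 1: place 5 GB, 59 GB left
disk 1: place 38 GB, 21 GB left
disk 2: place 39 GB, 25 GB left
disk 3: place 45 GB, 19 GB left
disk 4: place 38 GB, 26 GB left
disk 1: place 10 GB, 11 GB left
disk 2: place 17 GB, 8 GB left
disk 5: place 48 GB, 16 GB left
5 disks × 64 GB = 320 GB; used 240 GB; unused 80 GB.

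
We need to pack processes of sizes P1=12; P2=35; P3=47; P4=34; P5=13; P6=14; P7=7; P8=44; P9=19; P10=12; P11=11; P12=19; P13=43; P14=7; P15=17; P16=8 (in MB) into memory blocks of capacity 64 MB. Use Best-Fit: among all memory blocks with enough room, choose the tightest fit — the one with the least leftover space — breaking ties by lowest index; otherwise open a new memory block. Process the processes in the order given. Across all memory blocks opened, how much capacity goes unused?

memory block 1: place P1 (12 MB), 52 MB left
memory block 1: place P2 (35 MB), 17 MB left
memory block 2: place P3 (47 MB), 17 MB left
memory block 3: place P4 (34 MB), 30 MB left
memory block 1: place P5 (13 MB), 4 MB left
memory block 2: place P6 (14 MB), 3 MB left
memory block 3: place P7 (7 MB), 23 MB left
memory block 4: place P8 (44 MB), 20 MB left
memory block 4: place P9 (19 MB), 1 MB left
memory block 3: place P10 (12 MB), 11 MB left
memory block 3: place P11 (11 MB), 0 MB left
memory block 5: place P12 (19 MB), 45 MB left
memory block 5: place P13 (43 MB), 2 MB left
memory block 6: place P14 (7 MB), 57 MB left
memory block 6: place P15 (17 MB), 40 MB left
memory block 6: place P16 (8 MB), 32 MB left
6 memory blocks × 64 MB = 384 MB; used 342 MB; unused 42 MB.

42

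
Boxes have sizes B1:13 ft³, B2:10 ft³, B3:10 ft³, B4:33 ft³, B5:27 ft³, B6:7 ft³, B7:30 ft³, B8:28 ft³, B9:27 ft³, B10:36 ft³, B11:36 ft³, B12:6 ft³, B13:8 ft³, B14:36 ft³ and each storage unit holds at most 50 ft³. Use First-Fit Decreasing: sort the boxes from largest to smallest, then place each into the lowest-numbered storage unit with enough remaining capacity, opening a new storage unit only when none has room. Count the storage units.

Sorted descending: 36, 36, 36, 33, 30, 28, 27, 27, 13, 10, 10, 8, 7, 6.
storage unit 1: place 36 ft³, 14 ft³ left
storage unit 2: place 36 ft³, 14 ft³ left
storage unit 3: place 36 ft³, 14 ft³ left
storage unit 4: place 33 ft³, 17 ft³ left
storage unit 5: place 30 ft³, 20 ft³ left
storage unit 6: place 28 ft³, 22 ft³ left
storage unit 7: place 27 ft³, 23 ft³ left
storage unit 8: place 27 ft³, 23 ft³ left
storage unit 1: place 13 ft³, 1 ft³ left
storage unit 2: place 10 ft³, 4 ft³ left
storage unit 3: place 10 ft³, 4 ft³ left
storage unit 4: place 8 ft³, 9 ft³ left
storage unit 4: place 7 ft³, 2 ft³ left
storage unit 5: place 6 ft³, 14 ft³ left

8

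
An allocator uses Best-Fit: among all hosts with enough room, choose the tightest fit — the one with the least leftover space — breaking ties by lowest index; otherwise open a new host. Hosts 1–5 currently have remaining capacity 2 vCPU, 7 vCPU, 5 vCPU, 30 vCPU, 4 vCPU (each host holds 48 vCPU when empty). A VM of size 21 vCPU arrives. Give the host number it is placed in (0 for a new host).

Hosts with room: host 4 (30 vCPU).
Tightest fit is host 4 with 30 vCPU free.

4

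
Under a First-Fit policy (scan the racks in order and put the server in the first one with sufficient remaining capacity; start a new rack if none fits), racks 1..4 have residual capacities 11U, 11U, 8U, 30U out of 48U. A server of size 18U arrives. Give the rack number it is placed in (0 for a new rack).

Racks with room: rack 4 (30U).
The first with room is rack 4.

4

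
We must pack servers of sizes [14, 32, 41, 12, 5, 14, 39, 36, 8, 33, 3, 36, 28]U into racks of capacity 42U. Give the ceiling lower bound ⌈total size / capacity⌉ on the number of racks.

Total size = 14 + 32 + 41 + 12 + 5 + 14 + 39 + 36 + 8 + 33 + 3 + 36 + 28 = 301U.
⌈301 / 42⌉ = 8.

8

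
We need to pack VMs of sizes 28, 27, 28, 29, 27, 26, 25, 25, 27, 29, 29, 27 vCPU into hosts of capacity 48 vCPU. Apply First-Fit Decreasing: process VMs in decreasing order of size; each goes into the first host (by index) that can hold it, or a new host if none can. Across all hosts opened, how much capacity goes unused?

249

Sorted descending: 29, 29, 29, 28, 28, 27, 27, 27, 27, 26, 25, 25.
host 1: place 29 vCPU, 19 vCPU left
host 2: place 29 vCPU, 19 vCPU left
host 3: place 29 vCPU, 19 vCPU left
host 4: place 28 vCPU, 20 vCPU left
host 5: place 28 vCPU, 20 vCPU left
host 6: place 27 vCPU, 21 vCPU left
host 7: place 27 vCPU, 21 vCPU left
host 8: place 27 vCPU, 21 vCPU left
host 9: place 27 vCPU, 21 vCPU left
host 10: place 26 vCPU, 22 vCPU left
host 11: place 25 vCPU, 23 vCPU left
host 12: place 25 vCPU, 23 vCPU left
12 hosts × 48 vCPU = 576 vCPU; used 327 vCPU; unused 249 vCPU.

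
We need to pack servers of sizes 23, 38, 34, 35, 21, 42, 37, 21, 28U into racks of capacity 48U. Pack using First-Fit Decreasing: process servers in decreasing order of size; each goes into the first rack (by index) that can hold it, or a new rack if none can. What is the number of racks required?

Sorted descending: 42, 38, 37, 35, 34, 28, 23, 21, 21.
42U → rack 1 (remaining 6U)
38U → rack 2 (remaining 10U)
37U → rack 3 (remaining 11U)
35U → rack 4 (remaining 13U)
34U → rack 5 (remaining 14U)
28U → rack 6 (remaining 20U)
23U → rack 7 (remaining 25U)
21U → rack 7 (remaining 4U)
21U → rack 8 (remaining 27U)
Final racks: [42] [38] [37] [35] [34] [28] [23,21] [21].

8 racks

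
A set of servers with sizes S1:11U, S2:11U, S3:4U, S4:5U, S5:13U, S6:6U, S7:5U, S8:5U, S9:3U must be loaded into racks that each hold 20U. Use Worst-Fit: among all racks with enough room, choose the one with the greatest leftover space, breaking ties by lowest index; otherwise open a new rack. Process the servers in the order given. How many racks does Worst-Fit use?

Put S1 (11U) in rack 1; 9U remain.
Put S2 (11U) in rack 2; 9U remain.
Put S3 (4U) in rack 1; 5U remain.
Put S4 (5U) in rack 2; 4U remain.
Put S5 (13U) in rack 3; 7U remain.
Put S6 (6U) in rack 3; 1U remain.
Put S7 (5U) in rack 1; 0U remain.
Put S8 (5U) in rack 4; 15U remain.
Put S9 (3U) in rack 4; 12U remain.
Final racks: [11,4,5] [11,5] [13,6] [5,3].

4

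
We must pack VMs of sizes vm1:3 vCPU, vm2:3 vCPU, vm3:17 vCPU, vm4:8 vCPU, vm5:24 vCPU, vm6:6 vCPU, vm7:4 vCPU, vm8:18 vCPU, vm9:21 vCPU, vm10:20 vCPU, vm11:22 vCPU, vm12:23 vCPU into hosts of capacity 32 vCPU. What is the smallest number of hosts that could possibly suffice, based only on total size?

Total size = 3 + 3 + 17 + 8 + 24 + 6 + 4 + 18 + 21 + 20 + 22 + 23 = 169 vCPU.
⌈169 / 32⌉ = 6.

6 hosts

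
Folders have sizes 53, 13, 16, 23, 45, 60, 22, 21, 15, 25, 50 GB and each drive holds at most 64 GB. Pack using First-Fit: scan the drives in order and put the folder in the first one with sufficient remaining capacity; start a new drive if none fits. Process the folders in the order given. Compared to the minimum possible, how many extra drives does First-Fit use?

1

First-Fit: [53] [13,16,23] [45,15] [60] [22,21] [25] [50] → 7 drives.
Total size 343 GB; any packing needs at least ⌈343/64⌉ = 6 drives.
An optimal packing achieves that bound: [60] [53] [50,13] [45,16] [25,23,15] [22,21] → 6 drives.
Excess: 7 − 6 = 1.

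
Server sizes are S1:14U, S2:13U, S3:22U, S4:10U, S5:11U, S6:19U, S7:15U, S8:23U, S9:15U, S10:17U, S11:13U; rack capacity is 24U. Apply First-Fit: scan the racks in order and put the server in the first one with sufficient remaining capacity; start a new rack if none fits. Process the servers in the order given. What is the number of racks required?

rack 1: place S1 (14U), 10U left
rack 2: place S2 (13U), 11U left
rack 3: place S3 (22U), 2U left
rack 1: place S4 (10U), 0U left
rack 2: place S5 (11U), 0U left
rack 4: place S6 (19U), 5U left
rack 5: place S7 (15U), 9U left
rack 6: place S8 (23U), 1U left
rack 7: place S9 (15U), 9U left
rack 8: place S10 (17U), 7U left
rack 9: place S11 (13U), 11U left
Final racks: [14,10] [13,11] [22] [19] [15] [23] [15] [17] [13].

9 racks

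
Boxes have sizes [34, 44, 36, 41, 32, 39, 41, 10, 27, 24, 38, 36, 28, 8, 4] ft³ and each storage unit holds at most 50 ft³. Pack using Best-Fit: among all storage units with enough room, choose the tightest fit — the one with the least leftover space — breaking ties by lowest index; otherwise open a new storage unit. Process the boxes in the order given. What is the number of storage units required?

Put 34 ft³ in storage unit 1; 16 ft³ remain.
Put 44 ft³ in storage unit 2; 6 ft³ remain.
Put 36 ft³ in storage unit 3; 14 ft³ remain.
Put 41 ft³ in storage unit 4; 9 ft³ remain.
Put 32 ft³ in storage unit 5; 18 ft³ remain.
Put 39 ft³ in storage unit 6; 11 ft³ remain.
Put 41 ft³ in storage unit 7; 9 ft³ remain.
Put 10 ft³ in storage unit 6; 1 ft³ remain.
Put 27 ft³ in storage unit 8; 23 ft³ remain.
Put 24 ft³ in storage unit 9; 26 ft³ remain.
Put 38 ft³ in storage unit 10; 12 ft³ remain.
Put 36 ft³ in storage unit 11; 14 ft³ remain.
Put 28 ft³ in storage unit 12; 22 ft³ remain.
Put 8 ft³ in storage unit 4; 1 ft³ remain.
Put 4 ft³ in storage unit 2; 2 ft³ remain.

12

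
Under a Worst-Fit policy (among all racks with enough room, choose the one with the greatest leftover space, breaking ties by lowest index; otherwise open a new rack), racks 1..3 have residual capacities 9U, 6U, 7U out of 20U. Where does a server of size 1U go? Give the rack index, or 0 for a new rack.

Racks with room: rack 1 (9U), rack 2 (6U), rack 3 (7U).
Most room is rack 1 with 9U free.

1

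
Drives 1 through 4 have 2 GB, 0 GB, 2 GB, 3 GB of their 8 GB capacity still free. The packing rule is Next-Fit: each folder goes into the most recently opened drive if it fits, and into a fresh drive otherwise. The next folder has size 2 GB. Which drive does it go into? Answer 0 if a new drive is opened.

4

Next-Fit only looks at drive 4, which has 3 GB free.
2 GB fits there.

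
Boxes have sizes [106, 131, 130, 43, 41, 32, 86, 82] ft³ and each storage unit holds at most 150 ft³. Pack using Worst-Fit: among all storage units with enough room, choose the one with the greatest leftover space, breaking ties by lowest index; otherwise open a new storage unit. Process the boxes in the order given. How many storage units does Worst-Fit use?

106 ft³ → storage unit 1 (remaining 44 ft³)
131 ft³ → storage unit 2 (remaining 19 ft³)
130 ft³ → storage unit 3 (remaining 20 ft³)
43 ft³ → storage unit 1 (remaining 1 ft³)
41 ft³ → storage unit 4 (remaining 109 ft³)
32 ft³ → storage unit 4 (remaining 77 ft³)
86 ft³ → storage unit 5 (remaining 64 ft³)
82 ft³ → storage unit 6 (remaining 68 ft³)

6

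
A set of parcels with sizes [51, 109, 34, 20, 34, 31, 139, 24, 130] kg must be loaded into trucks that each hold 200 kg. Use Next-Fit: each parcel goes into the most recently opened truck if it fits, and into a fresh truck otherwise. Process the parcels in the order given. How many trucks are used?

truck 1: place 51 kg, 149 kg left
truck 1: place 109 kg, 40 kg left
truck 1: place 34 kg, 6 kg left
truck 2: place 20 kg, 180 kg left
truck 2: place 34 kg, 146 kg left
truck 2: place 31 kg, 115 kg left
truck 3: place 139 kg, 61 kg left
truck 3: place 24 kg, 37 kg left
truck 4: place 130 kg, 70 kg left
Final trucks: [51,109,34] [20,34,31] [139,24] [130].

4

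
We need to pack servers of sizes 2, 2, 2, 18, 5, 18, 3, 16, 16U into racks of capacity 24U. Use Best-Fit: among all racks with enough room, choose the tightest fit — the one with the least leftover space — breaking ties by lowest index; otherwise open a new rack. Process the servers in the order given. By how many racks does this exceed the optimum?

Best-Fit: [2,2,2,18] [5,18] [3,16] [16] → 4 racks.
Total size 82U; any packing needs at least ⌈82/24⌉ = 4 racks.
So 4 is already optimal.

0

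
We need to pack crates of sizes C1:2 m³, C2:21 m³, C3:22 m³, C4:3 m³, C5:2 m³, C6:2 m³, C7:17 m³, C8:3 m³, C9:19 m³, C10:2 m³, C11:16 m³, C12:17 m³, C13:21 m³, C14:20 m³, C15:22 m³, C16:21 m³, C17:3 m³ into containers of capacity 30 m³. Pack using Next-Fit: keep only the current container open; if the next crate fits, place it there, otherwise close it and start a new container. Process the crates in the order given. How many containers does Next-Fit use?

container 1: place C1 (2 m³), 28 m³ left
container 1: place C2 (21 m³), 7 m³ left
container 2: place C3 (22 m³), 8 m³ left
container 2: place C4 (3 m³), 5 m³ left
container 2: place C5 (2 m³), 3 m³ left
container 2: place C6 (2 m³), 1 m³ left
container 3: place C7 (17 m³), 13 m³ left
container 3: place C8 (3 m³), 10 m³ left
container 4: place C9 (19 m³), 11 m³ left
container 4: place C10 (2 m³), 9 m³ left
container 5: place C11 (16 m³), 14 m³ left
container 6: place C12 (17 m³), 13 m³ left
container 7: place C13 (21 m³), 9 m³ left
container 8: place C14 (20 m³), 10 m³ left
container 9: place C15 (22 m³), 8 m³ left
container 10: place C16 (21 m³), 9 m³ left
container 10: place C17 (3 m³), 6 m³ left
Final containers: [2,21] [22,3,2,2] [17,3] [19,2] [16] [17] [21] [20] [22] [21,3].

10 containers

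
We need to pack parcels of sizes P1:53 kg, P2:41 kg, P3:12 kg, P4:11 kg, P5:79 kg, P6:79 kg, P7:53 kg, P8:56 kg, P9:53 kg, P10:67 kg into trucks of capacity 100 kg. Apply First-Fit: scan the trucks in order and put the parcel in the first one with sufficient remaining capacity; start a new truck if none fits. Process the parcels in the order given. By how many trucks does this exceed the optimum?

First-Fit: [53,41] [12,11,53] [79] [79] [56] [53] [67] → 7 trucks.
7 parcels exceed 50 kg (half the capacity), and no two of those can share a truck, so at least 7 trucks are needed.
So 7 is already optimal.

0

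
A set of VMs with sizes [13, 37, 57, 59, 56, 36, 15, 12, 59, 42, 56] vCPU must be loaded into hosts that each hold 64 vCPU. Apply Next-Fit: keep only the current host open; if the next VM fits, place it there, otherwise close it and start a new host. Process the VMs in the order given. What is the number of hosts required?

Put 13 vCPU in host 1; 51 vCPU remain.
Put 37 vCPU in host 1; 14 vCPU remain.
Put 57 vCPU in host 2; 7 vCPU remain.
Put 59 vCPU in host 3; 5 vCPU remain.
Put 56 vCPU in host 4; 8 vCPU remain.
Put 36 vCPU in host 5; 28 vCPU remain.
Put 15 vCPU in host 5; 13 vCPU remain.
Put 12 vCPU in host 5; 1 vCPU remain.
Put 59 vCPU in host 6; 5 vCPU remain.
Put 42 vCPU in host 7; 22 vCPU remain.
Put 56 vCPU in host 8; 8 vCPU remain.
Final hosts: [13,37] [57] [59] [56] [36,15,12] [59] [42] [56].

8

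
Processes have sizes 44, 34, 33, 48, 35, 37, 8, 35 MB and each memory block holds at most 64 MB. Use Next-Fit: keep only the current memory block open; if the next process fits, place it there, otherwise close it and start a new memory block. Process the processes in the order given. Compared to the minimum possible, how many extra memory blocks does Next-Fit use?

Next-Fit: [44] [34] [33] [48] [35] [37,8] [35] → 7 memory blocks.
7 processes exceed 32 MB (half the capacity), and no two of those can share a memory block, so at least 7 memory blocks are needed.
So 7 is already optimal.

0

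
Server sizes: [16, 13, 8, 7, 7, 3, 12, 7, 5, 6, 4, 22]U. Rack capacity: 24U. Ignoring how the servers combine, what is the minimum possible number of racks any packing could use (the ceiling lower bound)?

Total size = 16 + 13 + 8 + 7 + 7 + 3 + 12 + 7 + 5 + 6 + 4 + 22 = 110U.
⌈110 / 24⌉ = 5.

5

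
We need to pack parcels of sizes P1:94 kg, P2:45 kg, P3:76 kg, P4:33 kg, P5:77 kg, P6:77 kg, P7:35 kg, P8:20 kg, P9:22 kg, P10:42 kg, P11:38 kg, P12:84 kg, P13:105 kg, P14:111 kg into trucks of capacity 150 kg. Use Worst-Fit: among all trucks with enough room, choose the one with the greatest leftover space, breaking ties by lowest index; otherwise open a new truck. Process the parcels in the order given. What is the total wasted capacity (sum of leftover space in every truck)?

341

P1 (94 kg) → truck 1 (remaining 56 kg)
P2 (45 kg) → truck 1 (remaining 11 kg)
P3 (76 kg) → truck 2 (remaining 74 kg)
P4 (33 kg) → truck 2 (remaining 41 kg)
P5 (77 kg) → truck 3 (remaining 73 kg)
P6 (77 kg) → truck 4 (remaining 73 kg)
P7 (35 kg) → truck 3 (remaining 38 kg)
P8 (20 kg) → truck 4 (remaining 53 kg)
P9 (22 kg) → truck 4 (remaining 31 kg)
P10 (42 kg) → truck 5 (remaining 108 kg)
P11 (38 kg) → truck 5 (remaining 70 kg)
P12 (84 kg) → truck 6 (remaining 66 kg)
P13 (105 kg) → truck 7 (remaining 45 kg)
P14 (111 kg) → truck 8 (remaining 39 kg)
8 trucks × 150 kg = 1200 kg; used 859 kg; unused 341 kg.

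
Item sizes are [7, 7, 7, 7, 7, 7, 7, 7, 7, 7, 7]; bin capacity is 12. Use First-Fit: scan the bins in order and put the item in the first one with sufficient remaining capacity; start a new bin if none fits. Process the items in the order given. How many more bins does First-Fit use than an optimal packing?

0

First-Fit: [7] [7] [7] [7] [7] [7] [7] [7] [7] [7] [7] → 11 bins.
11 items exceed 6 (half the capacity), and no two of those can share a bin, so at least 11 bins are needed.
So 11 is already optimal.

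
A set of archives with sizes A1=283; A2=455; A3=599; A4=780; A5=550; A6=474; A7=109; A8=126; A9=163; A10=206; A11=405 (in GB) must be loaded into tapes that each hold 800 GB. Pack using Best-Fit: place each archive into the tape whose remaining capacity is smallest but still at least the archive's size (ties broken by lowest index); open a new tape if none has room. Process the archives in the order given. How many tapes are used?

6

A1 (283 GB) → tape 1 (remaining 517 GB)
A2 (455 GB) → tape 1 (remaining 62 GB)
A3 (599 GB) → tape 2 (remaining 201 GB)
A4 (780 GB) → tape 3 (remaining 20 GB)
A5 (550 GB) → tape 4 (remaining 250 GB)
A6 (474 GB) → tape 5 (remaining 326 GB)
A7 (109 GB) → tape 2 (remaining 92 GB)
A8 (126 GB) → tape 4 (remaining 124 GB)
A9 (163 GB) → tape 5 (remaining 163 GB)
A10 (206 GB) → tape 6 (remaining 594 GB)
A11 (405 GB) → tape 6 (remaining 189 GB)
Final tapes: [283,455] [599,109] [780] [550,126] [474,163] [206,405].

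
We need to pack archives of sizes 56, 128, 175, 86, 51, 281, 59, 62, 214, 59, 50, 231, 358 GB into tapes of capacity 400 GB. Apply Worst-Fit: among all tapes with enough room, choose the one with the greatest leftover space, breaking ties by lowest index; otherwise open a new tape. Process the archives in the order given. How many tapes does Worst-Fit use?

6

56 GB → tape 1 (remaining 344 GB)
128 GB → tape 1 (remaining 216 GB)
175 GB → tape 1 (remaining 41 GB)
86 GB → tape 2 (remaining 314 GB)
51 GB → tape 2 (remaining 263 GB)
281 GB → tape 3 (remaining 119 GB)
59 GB → tape 2 (remaining 204 GB)
62 GB → tape 2 (remaining 142 GB)
214 GB → tape 4 (remaining 186 GB)
59 GB → tape 4 (remaining 127 GB)
50 GB → tape 2 (remaining 92 GB)
231 GB → tape 5 (remaining 169 GB)
358 GB → tape 6 (remaining 42 GB)
Final tapes: [56,128,175] [86,51,59,62,50] [281] [214,59] [231] [358].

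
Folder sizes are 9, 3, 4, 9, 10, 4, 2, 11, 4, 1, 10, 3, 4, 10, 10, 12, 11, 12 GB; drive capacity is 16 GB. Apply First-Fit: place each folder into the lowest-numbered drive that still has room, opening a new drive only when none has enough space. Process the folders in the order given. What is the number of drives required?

9 GB → drive 1 (remaining 7 GB)
3 GB → drive 1 (remaining 4 GB)
4 GB → drive 1 (remaining 0 GB)
9 GB → drive 2 (remaining 7 GB)
10 GB → drive 3 (remaining 6 GB)
4 GB → drive 2 (remaining 3 GB)
2 GB → drive 2 (remaining 1 GB)
11 GB → drive 4 (remaining 5 GB)
4 GB → drive 3 (remaining 2 GB)
1 GB → drive 2 (remaining 0 GB)
10 GB → drive 5 (remaining 6 GB)
3 GB → drive 4 (remaining 2 GB)
4 GB → drive 5 (remaining 2 GB)
10 GB → drive 6 (remaining 6 GB)
10 GB → drive 7 (remaining 6 GB)
12 GB → drive 8 (remaining 4 GB)
11 GB → drive 9 (remaining 5 GB)
12 GB → drive 10 (remaining 4 GB)

10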